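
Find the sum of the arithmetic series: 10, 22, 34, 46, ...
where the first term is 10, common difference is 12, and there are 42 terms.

Sₙ = n/2 × (first + last)
Last term = a + (n-1)d = 10 + (42-1)×12 = 502
S_42 = 42/2 × (10 + 502)
S_42 = 42/2 × 512 = 10752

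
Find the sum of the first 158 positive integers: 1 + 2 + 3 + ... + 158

Formula: ∑k = n(n+1)/2
= 158×159/2
= 25122/2
= 12561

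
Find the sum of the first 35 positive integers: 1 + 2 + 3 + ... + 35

Formula: ∑k = n(n+1)/2
= 35×36/2
= 1260/2
= 630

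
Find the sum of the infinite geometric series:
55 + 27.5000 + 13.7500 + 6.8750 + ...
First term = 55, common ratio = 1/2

For |r| < 1, S = a / (1 - r)
S = 55 / (1 - (1/2))
S = 55 / (1/2)
S = 110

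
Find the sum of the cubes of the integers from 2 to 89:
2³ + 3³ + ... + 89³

Use ∑_{k=1}^{n} k³ = [n(n+1)/2]², then subtract the first 1 terms.
∑_{k=1}^{89} k³ = [89×90/2]² = 4005² = 16040025
∑_{k=1}^{1} k³ = [1×2/2]² = 1² = 1
∑_{k=2}^{89} k³ = 16040025 - 1 = 16040024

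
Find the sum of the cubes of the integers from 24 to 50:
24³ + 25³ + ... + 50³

Use ∑_{k=1}^{n} k³ = [n(n+1)/2]², then subtract the first 23 terms.
∑_{k=1}^{50} k³ = [50×51/2]² = 1275² = 1625625
∑_{k=1}^{23} k³ = [23×24/2]² = 276² = 76176
∑_{k=24}^{50} k³ = 1625625 - 76176 = 1549449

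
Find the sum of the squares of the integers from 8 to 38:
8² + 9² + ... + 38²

Use ∑_{k=1}^{n} k² = n(n+1)(2n+1)/6, then subtract the first 7 terms.
∑_{k=1}^{38} k² = 38×39×77/6 = 19019
∑_{k=1}^{7} k² = 7×8×15/6 = 140
∑_{k=8}^{38} k² = 19019 - 140 = 18879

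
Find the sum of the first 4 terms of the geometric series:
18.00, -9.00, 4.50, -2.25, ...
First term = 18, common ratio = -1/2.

Sₙ = a(1 - rⁿ) / (1 - r)
S_4 = 18(1 - (-1/2)^4) / (1 - (-1/2))
S_4 = 18(1 - (1/16)) / (3/2)
S_4 = 45/4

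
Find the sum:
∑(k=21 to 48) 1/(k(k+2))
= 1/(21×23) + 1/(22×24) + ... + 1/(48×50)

Partial fractions: 1/(k(k+2)) = (1/2)[1/k - 1/(k+2)]
Telescoping leaves the first two and last two terms:
= (1/2)[1/21 + 1/22 - 1/49 - 1/50]
= 2129/80850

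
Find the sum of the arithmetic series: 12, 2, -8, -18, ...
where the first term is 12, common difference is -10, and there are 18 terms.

Sₙ = n/2 × (first + last)
Last term = a + (n-1)d = 12 + (18-1)×(-10) = -158
S_18 = 18/2 × (12 + (-158))
S_18 = 18/2 × (-146) = -1314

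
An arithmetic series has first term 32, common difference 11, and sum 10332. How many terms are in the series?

Using S = n/2 × [2a + (n-1)d]
10332 = n/2 × [2(32) + (n-1)(11)]
10332 = n/2 × [64 + 11n - 11]
20664 = n × [53 + 11n]
11n² + (53)n - 20664 = 0
Discriminant: Δ = (53)² - 4(11)(-20664) = 2809 + 909216 = 912025
√Δ = 955
n = [-(53) + √Δ] / (2·11) = (-53 + 955) / 22 = 902 / 22 = 41
(The negative root is discarded since n must be a positive integer.)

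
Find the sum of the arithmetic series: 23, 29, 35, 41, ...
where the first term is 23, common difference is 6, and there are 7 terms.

Sₙ = n/2 × (first + last)
Last term = a + (n-1)d = 23 + (7-1)×6 = 59
S_7 = 7/2 × (23 + 59)
S_7 = 7/2 × 82 = 287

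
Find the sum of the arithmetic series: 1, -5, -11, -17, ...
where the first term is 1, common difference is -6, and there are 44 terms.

Sₙ = n/2 × (first + last)
Last term = a + (n-1)d = 1 + (44-1)×(-6) = -257
S_44 = 44/2 × (1 + (-257))
S_44 = 44/2 × (-256) = -5632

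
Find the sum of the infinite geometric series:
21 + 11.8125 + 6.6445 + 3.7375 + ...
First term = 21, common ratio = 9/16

For |r| < 1, S = a / (1 - r)
S = 21 / (1 - (9/16))
S = 21 / (7/16)
S = 48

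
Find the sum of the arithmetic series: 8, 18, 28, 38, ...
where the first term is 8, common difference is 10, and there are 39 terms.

Sₙ = n/2 × (first + last)
Last term = a + (n-1)d = 8 + (39-1)×10 = 388
S_39 = 39/2 × (8 + 388)
S_39 = 39/2 × 396 = 7722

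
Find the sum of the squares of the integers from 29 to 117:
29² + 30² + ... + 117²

Use ∑_{k=1}^{n} k² = n(n+1)(2n+1)/6, then subtract the first 28 terms.
∑_{k=1}^{117} k² = 117×118×235/6 = 540735
∑_{k=1}^{28} k² = 28×29×57/6 = 7714
∑_{k=29}^{117} k² = 540735 - 7714 = 533021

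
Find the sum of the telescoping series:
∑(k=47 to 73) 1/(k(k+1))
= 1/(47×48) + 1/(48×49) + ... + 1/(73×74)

Partial fractions: 1/(k(k+1)) = 1/k - 1/(k+1)
The series telescopes:
= (1/47 - 1/48) + (1/48 - 1/49) + ... + (1/73 - 1/74)
= 1/47 - 1/74
= 27/3478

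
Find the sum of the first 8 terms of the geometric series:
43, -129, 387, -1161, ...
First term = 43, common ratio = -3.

Sₙ = a(1 - rⁿ) / (1 - r)
S_8 = 43(1 - (-3)^8) / (1 - (-3))
S_8 = 43(1 - 6561) / (4)
S_8 = -70520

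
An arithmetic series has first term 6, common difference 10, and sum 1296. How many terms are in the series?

Using S = n/2 × [2a + (n-1)d]
1296 = n/2 × [2(6) + (n-1)(10)]
1296 = n/2 × [12 + 10n - 10]
2592 = n × [2 + 10n]
10n² + (2)n - 2592 = 0
Discriminant: Δ = (2)² - 4(10)(-2592) = 4 + 103680 = 103684
√Δ = 322
n = [-(2) + √Δ] / (2·10) = (-2 + 322) / 20 = 320 / 20 = 16
(The negative root is discarded since n must be a positive integer.)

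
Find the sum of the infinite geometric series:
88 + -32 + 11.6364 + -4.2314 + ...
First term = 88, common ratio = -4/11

For |r| < 1, S = a / (1 - r)
S = 88 / (1 - (-4/11))
S = 88 / (15/11)
S = 968/15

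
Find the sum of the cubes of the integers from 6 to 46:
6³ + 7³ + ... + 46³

Use ∑_{k=1}^{n} k³ = [n(n+1)/2]², then subtract the first 5 terms.
∑_{k=1}^{46} k³ = [46×47/2]² = 1081² = 1168561
∑_{k=1}^{5} k³ = [5×6/2]² = 15² = 225
∑_{k=6}^{46} k³ = 1168561 - 225 = 1168336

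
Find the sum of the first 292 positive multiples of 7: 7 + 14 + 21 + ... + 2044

Factor out 7: = 7(1 + 2 + ... + 292) = 7 × n(n+1)/2
= 7 × 292×293/2
= 7 × 42778
= 299446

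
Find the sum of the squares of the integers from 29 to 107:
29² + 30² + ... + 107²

Use ∑_{k=1}^{n} k² = n(n+1)(2n+1)/6, then subtract the first 28 terms.
∑_{k=1}^{107} k² = 107×108×215/6 = 414090
∑_{k=1}^{28} k² = 28×29×57/6 = 7714
∑_{k=29}^{107} k² = 414090 - 7714 = 406376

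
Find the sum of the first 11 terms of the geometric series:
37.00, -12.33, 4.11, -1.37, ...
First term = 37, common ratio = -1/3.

Sₙ = a(1 - rⁿ) / (1 - r)
S_11 = 37(1 - (-1/3)^11) / (1 - (-1/3))
S_11 = 37(1 - (-1/177147)) / (4/3)
S_11 = 1638619/59049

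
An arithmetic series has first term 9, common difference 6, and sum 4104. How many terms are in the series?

Using S = n/2 × [2a + (n-1)d]
4104 = n/2 × [2(9) + (n-1)(6)]
4104 = n/2 × [18 + 6n - 6]
8208 = n × [12 + 6n]
6n² + (12)n - 8208 = 0
Discriminant: Δ = (12)² - 4(6)(-8208) = 144 + 196992 = 197136
√Δ = 444
n = [-(12) + √Δ] / (2·6) = (-12 + 444) / 12 = 432 / 12 = 36
(The negative root is discarded since n must be a positive integer.)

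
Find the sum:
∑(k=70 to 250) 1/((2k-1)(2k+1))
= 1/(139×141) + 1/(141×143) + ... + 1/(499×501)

Partial fractions: 1/((2k-1)(2k+1)) = (1/2)[1/(2k-1) - 1/(2k+1)]
The series telescopes:
= (1/2)[1/139 - 1/501]
= 181/69639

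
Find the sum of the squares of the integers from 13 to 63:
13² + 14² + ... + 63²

Use ∑_{k=1}^{n} k² = n(n+1)(2n+1)/6, then subtract the first 12 terms.
∑_{k=1}^{63} k² = 63×64×127/6 = 85344
∑_{k=1}^{12} k² = 12×13×25/6 = 650
∑_{k=13}^{63} k² = 85344 - 650 = 84694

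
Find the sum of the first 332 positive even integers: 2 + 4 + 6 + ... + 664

Sum of first n even numbers = n(n+1)
= 332×333
= 110556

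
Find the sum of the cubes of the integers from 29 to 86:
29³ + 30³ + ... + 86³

Use ∑_{k=1}^{n} k³ = [n(n+1)/2]², then subtract the first 28 terms.
∑_{k=1}^{86} k³ = [86×87/2]² = 3741² = 13995081
∑_{k=1}^{28} k³ = [28×29/2]² = 406² = 164836
∑_{k=29}^{86} k³ = 13995081 - 164836 = 13830245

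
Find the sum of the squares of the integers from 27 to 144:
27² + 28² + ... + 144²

Use ∑_{k=1}^{n} k² = n(n+1)(2n+1)/6, then subtract the first 26 terms.
∑_{k=1}^{144} k² = 144×145×289/6 = 1005720
∑_{k=1}^{26} k² = 26×27×53/6 = 6201
∑_{k=27}^{144} k² = 1005720 - 6201 = 999519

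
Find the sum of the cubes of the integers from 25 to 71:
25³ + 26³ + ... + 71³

Use ∑_{k=1}^{n} k³ = [n(n+1)/2]², then subtract the first 24 terms.
∑_{k=1}^{71} k³ = [71×72/2]² = 2556² = 6533136
∑_{k=1}^{24} k³ = [24×25/2]² = 300² = 90000
∑_{k=25}^{71} k³ = 6533136 - 90000 = 6443136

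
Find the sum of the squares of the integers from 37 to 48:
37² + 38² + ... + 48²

Use ∑_{k=1}^{n} k² = n(n+1)(2n+1)/6, then subtract the first 36 terms.
∑_{k=1}^{48} k² = 48×49×97/6 = 38024
∑_{k=1}^{36} k² = 36×37×73/6 = 16206
∑_{k=37}^{48} k² = 38024 - 16206 = 21818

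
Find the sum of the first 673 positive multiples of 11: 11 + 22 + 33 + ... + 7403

Factor out 11: = 11(1 + 2 + ... + 673) = 11 × n(n+1)/2
= 11 × 673×674/2
= 11 × 226801
= 2494811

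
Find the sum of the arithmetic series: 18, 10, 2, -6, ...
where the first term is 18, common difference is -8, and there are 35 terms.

Sₙ = n/2 × (first + last)
Last term = a + (n-1)d = 18 + (35-1)×(-8) = -254
S_35 = 35/2 × (18 + (-254))
S_35 = 35/2 × (-236) = -4130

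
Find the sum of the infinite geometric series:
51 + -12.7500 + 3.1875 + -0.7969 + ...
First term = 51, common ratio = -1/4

For |r| < 1, S = a / (1 - r)
S = 51 / (1 - (-1/4))
S = 51 / (5/4)
S = 204/5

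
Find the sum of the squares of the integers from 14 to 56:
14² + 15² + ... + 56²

Use ∑_{k=1}^{n} k² = n(n+1)(2n+1)/6, then subtract the first 13 terms.
∑_{k=1}^{56} k² = 56×57×113/6 = 60116
∑_{k=1}^{13} k² = 13×14×27/6 = 819
∑_{k=14}^{56} k² = 60116 - 819 = 59297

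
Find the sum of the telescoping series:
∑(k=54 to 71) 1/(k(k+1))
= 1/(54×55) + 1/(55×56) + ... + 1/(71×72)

Partial fractions: 1/(k(k+1)) = 1/k - 1/(k+1)
The series telescopes:
= (1/54 - 1/55) + (1/55 - 1/56) + ... + (1/71 - 1/72)
= 1/54 - 1/72
= 1/216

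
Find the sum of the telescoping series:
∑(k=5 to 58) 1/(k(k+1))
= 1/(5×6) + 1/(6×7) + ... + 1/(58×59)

Partial fractions: 1/(k(k+1)) = 1/k - 1/(k+1)
The series telescopes:
= (1/5 - 1/6) + (1/6 - 1/7) + ... + (1/58 - 1/59)
= 1/5 - 1/59
= 54/295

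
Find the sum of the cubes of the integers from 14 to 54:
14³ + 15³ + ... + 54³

Use ∑_{k=1}^{n} k³ = [n(n+1)/2]², then subtract the first 13 terms.
∑_{k=1}^{54} k³ = [54×55/2]² = 1485² = 2205225
∑_{k=1}^{13} k³ = [13×14/2]² = 91² = 8281
∑_{k=14}^{54} k³ = 2205225 - 8281 = 2196944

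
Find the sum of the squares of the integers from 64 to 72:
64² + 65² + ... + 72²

Use ∑_{k=1}^{n} k² = n(n+1)(2n+1)/6, then subtract the first 63 terms.
∑_{k=1}^{72} k² = 72×73×145/6 = 127020
∑_{k=1}^{63} k² = 63×64×127/6 = 85344
∑_{k=64}^{72} k² = 127020 - 85344 = 41676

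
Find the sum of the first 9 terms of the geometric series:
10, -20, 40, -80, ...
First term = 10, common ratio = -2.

Sₙ = a(1 - rⁿ) / (1 - r)
S_9 = 10(1 - (-2)^9) / (1 - (-2))
S_9 = 10(1 - (-512)) / (3)
S_9 = 1710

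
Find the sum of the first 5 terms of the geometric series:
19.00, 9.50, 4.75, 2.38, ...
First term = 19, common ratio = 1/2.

Sₙ = a(1 - rⁿ) / (1 - r)
S_5 = 19(1 - (1/2)^5) / (1 - (1/2))
S_5 = 19(1 - (1/32)) / (1/2)
S_5 = 589/16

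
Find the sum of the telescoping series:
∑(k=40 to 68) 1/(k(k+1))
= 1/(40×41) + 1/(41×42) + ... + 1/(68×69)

Partial fractions: 1/(k(k+1)) = 1/k - 1/(k+1)
The series telescopes:
= (1/40 - 1/41) + (1/41 - 1/42) + ... + (1/68 - 1/69)
= 1/40 - 1/69
= 29/2760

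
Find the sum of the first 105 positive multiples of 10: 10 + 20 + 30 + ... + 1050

Factor out 10: = 10(1 + 2 + ... + 105) = 10 × n(n+1)/2
= 10 × 105×106/2
= 10 × 5565
= 55650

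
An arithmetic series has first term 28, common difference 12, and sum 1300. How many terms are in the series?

Using S = n/2 × [2a + (n-1)d]
1300 = n/2 × [2(28) + (n-1)(12)]
1300 = n/2 × [56 + 12n - 12]
2600 = n × [44 + 12n]
12n² + (44)n - 2600 = 0
Discriminant: Δ = (44)² - 4(12)(-2600) = 1936 + 124800 = 126736
√Δ = 356
n = [-(44) + √Δ] / (2·12) = (-44 + 356) / 24 = 312 / 24 = 13
(The negative root is discarded since n must be a positive integer.)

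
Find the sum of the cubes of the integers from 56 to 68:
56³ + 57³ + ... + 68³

Use ∑_{k=1}^{n} k³ = [n(n+1)/2]², then subtract the first 55 terms.
∑_{k=1}^{68} k³ = [68×69/2]² = 2346² = 5503716
∑_{k=1}^{55} k³ = [55×56/2]² = 1540² = 2371600
∑_{k=56}^{68} k³ = 5503716 - 2371600 = 3132116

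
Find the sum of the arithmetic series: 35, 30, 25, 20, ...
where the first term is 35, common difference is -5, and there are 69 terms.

Sₙ = n/2 × (first + last)
Last term = a + (n-1)d = 35 + (69-1)×(-5) = -305
S_69 = 69/2 × (35 + (-305))
S_69 = 69/2 × (-270) = -9315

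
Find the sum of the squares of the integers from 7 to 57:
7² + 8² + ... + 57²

Use ∑_{k=1}^{n} k² = n(n+1)(2n+1)/6, then subtract the first 6 terms.
∑_{k=1}^{57} k² = 57×58×115/6 = 63365
∑_{k=1}^{6} k² = 6×7×13/6 = 91
∑_{k=7}^{57} k² = 63365 - 91 = 63274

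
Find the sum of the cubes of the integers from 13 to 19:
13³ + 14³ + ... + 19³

Use ∑_{k=1}^{n} k³ = [n(n+1)/2]², then subtract the first 12 terms.
∑_{k=1}^{19} k³ = [19×20/2]² = 190² = 36100
∑_{k=1}^{12} k³ = [12×13/2]² = 78² = 6084
∑_{k=13}^{19} k³ = 36100 - 6084 = 30016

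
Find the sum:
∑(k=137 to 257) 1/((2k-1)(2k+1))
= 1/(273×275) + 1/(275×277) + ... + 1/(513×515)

Partial fractions: 1/((2k-1)(2k+1)) = (1/2)[1/(2k-1) - 1/(2k+1)]
The series telescopes:
= (1/2)[1/273 - 1/515]
= 121/140595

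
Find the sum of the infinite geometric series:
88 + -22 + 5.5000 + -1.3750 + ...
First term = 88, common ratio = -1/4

For |r| < 1, S = a / (1 - r)
S = 88 / (1 - (-1/4))
S = 88 / (5/4)
S = 352/5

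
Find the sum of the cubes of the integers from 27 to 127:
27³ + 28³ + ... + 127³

Use ∑_{k=1}^{n} k³ = [n(n+1)/2]², then subtract the first 26 terms.
∑_{k=1}^{127} k³ = [127×128/2]² = 8128² = 66064384
∑_{k=1}^{26} k³ = [26×27/2]² = 351² = 123201
∑_{k=27}^{127} k³ = 66064384 - 123201 = 65941183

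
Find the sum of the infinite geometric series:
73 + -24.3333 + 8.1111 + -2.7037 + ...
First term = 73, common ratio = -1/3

For |r| < 1, S = a / (1 - r)
S = 73 / (1 - (-1/3))
S = 73 / (4/3)
S = 219/4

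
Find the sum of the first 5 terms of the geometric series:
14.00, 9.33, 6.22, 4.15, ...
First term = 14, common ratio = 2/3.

Sₙ = a(1 - rⁿ) / (1 - r)
S_5 = 14(1 - (2/3)^5) / (1 - (2/3))
S_5 = 14(1 - (32/243)) / (1/3)
S_5 = 2954/81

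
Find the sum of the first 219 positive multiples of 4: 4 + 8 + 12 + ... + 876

Factor out 4: = 4(1 + 2 + ... + 219) = 4 × n(n+1)/2
= 4 × 219×220/2
= 4 × 24090
= 96360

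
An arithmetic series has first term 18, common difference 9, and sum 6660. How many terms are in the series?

Using S = n/2 × [2a + (n-1)d]
6660 = n/2 × [2(18) + (n-1)(9)]
6660 = n/2 × [36 + 9n - 9]
13320 = n × [27 + 9n]
9n² + (27)n - 13320 = 0
Discriminant: Δ = (27)² - 4(9)(-13320) = 729 + 479520 = 480249
√Δ = 693
n = [-(27) + √Δ] / (2·9) = (-27 + 693) / 18 = 666 / 18 = 37
(The negative root is discarded since n must be a positive integer.)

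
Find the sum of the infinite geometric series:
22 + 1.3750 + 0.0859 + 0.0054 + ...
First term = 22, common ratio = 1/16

For |r| < 1, S = a / (1 - r)
S = 22 / (1 - (1/16))
S = 22 / (15/16)
S = 352/15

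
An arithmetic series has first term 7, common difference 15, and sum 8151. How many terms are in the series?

Using S = n/2 × [2a + (n-1)d]
8151 = n/2 × [2(7) + (n-1)(15)]
8151 = n/2 × [14 + 15n - 15]
16302 = n × [-1 + 15n]
15n² + (-1)n - 16302 = 0
Discriminant: Δ = (-1)² - 4(15)(-16302) = 1 + 978120 = 978121
√Δ = 989
n = [-(-1) + √Δ] / (2·15) = (1 + 989) / 30 = 990 / 30 = 33
(The negative root is discarded since n must be a positive integer.)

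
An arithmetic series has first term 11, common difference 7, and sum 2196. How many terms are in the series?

Using S = n/2 × [2a + (n-1)d]
2196 = n/2 × [2(11) + (n-1)(7)]
2196 = n/2 × [22 + 7n - 7]
4392 = n × [15 + 7n]
7n² + (15)n - 4392 = 0
Discriminant: Δ = (15)² - 4(7)(-4392) = 225 + 122976 = 123201
√Δ = 351
n = [-(15) + √Δ] / (2·7) = (-15 + 351) / 14 = 336 / 14 = 24
(The negative root is discarded since n must be a positive integer.)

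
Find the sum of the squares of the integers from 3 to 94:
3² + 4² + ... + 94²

Use ∑_{k=1}^{n} k² = n(n+1)(2n+1)/6, then subtract the first 2 terms.
∑_{k=1}^{94} k² = 94×95×189/6 = 281295
∑_{k=1}^{2} k² = 2×3×5/6 = 5
∑_{k=3}^{94} k² = 281295 - 5 = 281290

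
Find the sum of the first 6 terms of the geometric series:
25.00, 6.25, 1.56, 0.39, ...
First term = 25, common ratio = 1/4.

Sₙ = a(1 - rⁿ) / (1 - r)
S_6 = 25(1 - (1/4)^6) / (1 - (1/4))
S_6 = 25(1 - (1/4096)) / (3/4)
S_6 = 34125/1024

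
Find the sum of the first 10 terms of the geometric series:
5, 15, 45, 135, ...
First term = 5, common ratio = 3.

Sₙ = a(1 - rⁿ) / (1 - r)
S_10 = 5(1 - 3^10) / (1 - 3)
S_10 = 5(1 - 59049) / (-2)
S_10 = 147620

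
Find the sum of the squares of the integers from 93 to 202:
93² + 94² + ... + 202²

Use ∑_{k=1}^{n} k² = n(n+1)(2n+1)/6, then subtract the first 92 terms.
∑_{k=1}^{202} k² = 202×203×405/6 = 2767905
∑_{k=1}^{92} k² = 92×93×185/6 = 263810
∑_{k=93}^{202} k² = 2767905 - 263810 = 2504095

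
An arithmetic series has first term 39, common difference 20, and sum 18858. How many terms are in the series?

Using S = n/2 × [2a + (n-1)d]
18858 = n/2 × [2(39) + (n-1)(20)]
18858 = n/2 × [78 + 20n - 20]
37716 = n × [58 + 20n]
20n² + (58)n - 37716 = 0
Discriminant: Δ = (58)² - 4(20)(-37716) = 3364 + 3017280 = 3020644
√Δ = 1738
n = [-(58) + √Δ] / (2·20) = (-58 + 1738) / 40 = 1680 / 40 = 42
(The negative root is discarded since n must be a positive integer.)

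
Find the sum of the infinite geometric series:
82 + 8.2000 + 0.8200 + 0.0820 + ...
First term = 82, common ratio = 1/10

For |r| < 1, S = a / (1 - r)
S = 82 / (1 - (1/10))
S = 82 / (9/10)
S = 820/9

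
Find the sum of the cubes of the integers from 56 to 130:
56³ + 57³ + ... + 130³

Use ∑_{k=1}^{n} k³ = [n(n+1)/2]², then subtract the first 55 terms.
∑_{k=1}^{130} k³ = [130×131/2]² = 8515² = 72505225
∑_{k=1}^{55} k³ = [55×56/2]² = 1540² = 2371600
∑_{k=56}^{130} k³ = 72505225 - 2371600 = 70133625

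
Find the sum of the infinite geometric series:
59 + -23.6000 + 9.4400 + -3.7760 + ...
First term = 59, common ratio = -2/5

For |r| < 1, S = a / (1 - r)
S = 59 / (1 - (-2/5))
S = 59 / (7/5)
S = 295/7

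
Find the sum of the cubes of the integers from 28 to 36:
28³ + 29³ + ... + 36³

Use ∑_{k=1}^{n} k³ = [n(n+1)/2]², then subtract the first 27 terms.
∑_{k=1}^{36} k³ = [36×37/2]² = 666² = 443556
∑_{k=1}^{27} k³ = [27×28/2]² = 378² = 142884
∑_{k=28}^{36} k³ = 443556 - 142884 = 300672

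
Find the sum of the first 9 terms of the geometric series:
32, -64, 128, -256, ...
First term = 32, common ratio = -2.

Sₙ = a(1 - rⁿ) / (1 - r)
S_9 = 32(1 - (-2)^9) / (1 - (-2))
S_9 = 32(1 - (-512)) / (3)
S_9 = 5472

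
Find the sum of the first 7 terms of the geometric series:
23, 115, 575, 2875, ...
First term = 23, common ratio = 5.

Sₙ = a(1 - rⁿ) / (1 - r)
S_7 = 23(1 - 5^7) / (1 - 5)
S_7 = 23(1 - 78125) / (-4)
S_7 = 449213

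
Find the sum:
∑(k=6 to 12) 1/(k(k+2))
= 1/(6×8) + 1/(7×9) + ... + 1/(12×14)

Partial fractions: 1/(k(k+2)) = (1/2)[1/k - 1/(k+2)]
Telescoping leaves the first two and last two terms:
= (1/2)[1/6 + 1/7 - 1/13 - 1/14]
= 22/273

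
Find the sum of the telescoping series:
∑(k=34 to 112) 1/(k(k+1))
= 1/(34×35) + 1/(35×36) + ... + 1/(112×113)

Partial fractions: 1/(k(k+1)) = 1/k - 1/(k+1)
The series telescopes:
= (1/34 - 1/35) + (1/35 - 1/36) + ... + (1/112 - 1/113)
= 1/34 - 1/113
= 79/3842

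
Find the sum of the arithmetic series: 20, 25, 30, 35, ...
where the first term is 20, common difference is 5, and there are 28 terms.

Sₙ = n/2 × (first + last)
Last term = a + (n-1)d = 20 + (28-1)×5 = 155
S_28 = 28/2 × (20 + 155)
S_28 = 28/2 × 175 = 2450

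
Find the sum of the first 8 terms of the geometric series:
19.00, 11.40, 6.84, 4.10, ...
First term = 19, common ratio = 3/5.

Sₙ = a(1 - rⁿ) / (1 - r)
S_8 = 19(1 - (3/5)^8) / (1 - (3/5))
S_8 = 19(1 - (6561/390625)) / (2/5)
S_8 = 3648608/78125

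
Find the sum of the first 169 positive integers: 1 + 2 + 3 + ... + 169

Formula: ∑k = n(n+1)/2
= 169×170/2
= 28730/2
= 14365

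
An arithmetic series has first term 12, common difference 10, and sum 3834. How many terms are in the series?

Using S = n/2 × [2a + (n-1)d]
3834 = n/2 × [2(12) + (n-1)(10)]
3834 = n/2 × [24 + 10n - 10]
7668 = n × [14 + 10n]
10n² + (14)n - 7668 = 0
Discriminant: Δ = (14)² - 4(10)(-7668) = 196 + 306720 = 306916
√Δ = 554
n = [-(14) + √Δ] / (2·10) = (-14 + 554) / 20 = 540 / 20 = 27
(The negative root is discarded since n must be a positive integer.)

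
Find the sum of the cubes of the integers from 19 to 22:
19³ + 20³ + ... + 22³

Use ∑_{k=1}^{n} k³ = [n(n+1)/2]², then subtract the first 18 terms.
∑_{k=1}^{22} k³ = [22×23/2]² = 253² = 64009
∑_{k=1}^{18} k³ = [18×19/2]² = 171² = 29241
∑_{k=19}^{22} k³ = 64009 - 29241 = 34768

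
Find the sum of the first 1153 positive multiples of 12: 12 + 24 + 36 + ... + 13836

Factor out 12: = 12(1 + 2 + ... + 1153) = 12 × n(n+1)/2
= 12 × 1153×1154/2
= 12 × 665281
= 7983372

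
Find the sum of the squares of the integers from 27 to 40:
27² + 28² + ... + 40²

Use ∑_{k=1}^{n} k² = n(n+1)(2n+1)/6, then subtract the first 26 terms.
∑_{k=1}^{40} k² = 40×41×81/6 = 22140
∑_{k=1}^{26} k² = 26×27×53/6 = 6201
∑_{k=27}^{40} k² = 22140 - 6201 = 15939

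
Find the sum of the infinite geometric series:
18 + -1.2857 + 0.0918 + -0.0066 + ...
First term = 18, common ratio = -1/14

For |r| < 1, S = a / (1 - r)
S = 18 / (1 - (-1/14))
S = 18 / (15/14)
S = 84/5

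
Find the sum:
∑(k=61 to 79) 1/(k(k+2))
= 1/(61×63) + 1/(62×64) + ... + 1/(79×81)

Partial fractions: 1/(k(k+2)) = (1/2)[1/k - 1/(k+2)]
Telescoping leaves the first two and last two terms:
= (1/2)[1/61 + 1/62 - 1/80 - 1/81]
= 94069/24507360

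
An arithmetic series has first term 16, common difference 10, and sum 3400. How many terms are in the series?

Using S = n/2 × [2a + (n-1)d]
3400 = n/2 × [2(16) + (n-1)(10)]
3400 = n/2 × [32 + 10n - 10]
6800 = n × [22 + 10n]
10n² + (22)n - 6800 = 0
Discriminant: Δ = (22)² - 4(10)(-6800) = 484 + 272000 = 272484
√Δ = 522
n = [-(22) + √Δ] / (2·10) = (-22 + 522) / 20 = 500 / 20 = 25
(The negative root is discarded since n must be a positive integer.)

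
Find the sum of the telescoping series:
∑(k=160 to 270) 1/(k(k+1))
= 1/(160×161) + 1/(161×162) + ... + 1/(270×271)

Partial fractions: 1/(k(k+1)) = 1/k - 1/(k+1)
The series telescopes:
= (1/160 - 1/161) + (1/161 - 1/162) + ... + (1/270 - 1/271)
= 1/160 - 1/271
= 111/43360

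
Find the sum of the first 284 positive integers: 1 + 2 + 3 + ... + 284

Formula: ∑k = n(n+1)/2
= 284×285/2
= 80940/2
= 40470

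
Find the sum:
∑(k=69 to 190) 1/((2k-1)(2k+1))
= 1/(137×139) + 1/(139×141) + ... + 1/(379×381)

Partial fractions: 1/((2k-1)(2k+1)) = (1/2)[1/(2k-1) - 1/(2k+1)]
The series telescopes:
= (1/2)[1/137 - 1/381]
= 122/52197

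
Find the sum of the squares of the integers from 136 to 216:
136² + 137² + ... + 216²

Use ∑_{k=1}^{n} k² = n(n+1)(2n+1)/6, then subtract the first 135 terms.
∑_{k=1}^{216} k² = 216×217×433/6 = 3382596
∑_{k=1}^{135} k² = 135×136×271/6 = 829260
∑_{k=136}^{216} k² = 3382596 - 829260 = 2553336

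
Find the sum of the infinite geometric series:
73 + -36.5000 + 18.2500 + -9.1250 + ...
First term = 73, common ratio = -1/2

For |r| < 1, S = a / (1 - r)
S = 73 / (1 - (-1/2))
S = 73 / (3/2)
S = 146/3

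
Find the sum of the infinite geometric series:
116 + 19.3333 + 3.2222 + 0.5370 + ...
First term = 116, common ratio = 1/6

For |r| < 1, S = a / (1 - r)
S = 116 / (1 - (1/6))
S = 116 / (5/6)
S = 696/5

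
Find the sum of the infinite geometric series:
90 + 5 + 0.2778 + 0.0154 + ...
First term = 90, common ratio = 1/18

For |r| < 1, S = a / (1 - r)
S = 90 / (1 - (1/18))
S = 90 / (17/18)
S = 1620/17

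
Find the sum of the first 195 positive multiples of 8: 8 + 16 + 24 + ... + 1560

Factor out 8: = 8(1 + 2 + ... + 195) = 8 × n(n+1)/2
= 8 × 195×196/2
= 8 × 19110
= 152880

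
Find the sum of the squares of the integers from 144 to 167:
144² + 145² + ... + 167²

Use ∑_{k=1}^{n} k² = n(n+1)(2n+1)/6, then subtract the first 143 terms.
∑_{k=1}^{167} k² = 167×168×335/6 = 1566460
∑_{k=1}^{143} k² = 143×144×287/6 = 984984
∑_{k=144}^{167} k² = 1566460 - 984984 = 581476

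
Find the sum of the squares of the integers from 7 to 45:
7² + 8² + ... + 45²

Use ∑_{k=1}^{n} k² = n(n+1)(2n+1)/6, then subtract the first 6 terms.
∑_{k=1}^{45} k² = 45×46×91/6 = 31395
∑_{k=1}^{6} k² = 6×7×13/6 = 91
∑_{k=7}^{45} k² = 31395 - 91 = 31304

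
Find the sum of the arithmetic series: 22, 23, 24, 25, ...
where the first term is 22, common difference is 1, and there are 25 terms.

Sₙ = n/2 × (first + last)
Last term = a + (n-1)d = 22 + (25-1)×1 = 46
S_25 = 25/2 × (22 + 46)
S_25 = 25/2 × 68 = 850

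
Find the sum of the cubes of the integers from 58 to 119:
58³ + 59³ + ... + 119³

Use ∑_{k=1}^{n} k³ = [n(n+1)/2]², then subtract the first 57 terms.
∑_{k=1}^{119} k³ = [119×120/2]² = 7140² = 50979600
∑_{k=1}^{57} k³ = [57×58/2]² = 1653² = 2732409
∑_{k=58}^{119} k³ = 50979600 - 2732409 = 48247191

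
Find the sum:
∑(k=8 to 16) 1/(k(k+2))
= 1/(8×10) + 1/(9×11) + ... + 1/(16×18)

Partial fractions: 1/(k(k+2)) = (1/2)[1/k - 1/(k+2)]
Telescoping leaves the first two and last two terms:
= (1/2)[1/8 + 1/9 - 1/17 - 1/18]
= 149/2448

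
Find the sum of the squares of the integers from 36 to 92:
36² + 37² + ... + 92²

Use ∑_{k=1}^{n} k² = n(n+1)(2n+1)/6, then subtract the first 35 terms.
∑_{k=1}^{92} k² = 92×93×185/6 = 263810
∑_{k=1}^{35} k² = 35×36×71/6 = 14910
∑_{k=36}^{92} k² = 263810 - 14910 = 248900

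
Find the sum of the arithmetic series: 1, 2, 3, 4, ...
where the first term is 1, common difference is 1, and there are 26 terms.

Sₙ = n/2 × (first + last)
Last term = a + (n-1)d = 1 + (26-1)×1 = 26
S_26 = 26/2 × (1 + 26)
S_26 = 26/2 × 27 = 351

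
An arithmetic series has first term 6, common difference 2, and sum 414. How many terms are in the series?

Using S = n/2 × [2a + (n-1)d]
414 = n/2 × [2(6) + (n-1)(2)]
414 = n/2 × [12 + 2n - 2]
828 = n × [10 + 2n]
2n² + (10)n - 828 = 0
Discriminant: Δ = (10)² - 4(2)(-828) = 100 + 6624 = 6724
√Δ = 82
n = [-(10) + √Δ] / (2·2) = (-10 + 82) / 4 = 72 / 4 = 18
(The negative root is discarded since n must be a positive integer.)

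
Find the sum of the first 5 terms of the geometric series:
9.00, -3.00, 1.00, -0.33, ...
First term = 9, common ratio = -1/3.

Sₙ = a(1 - rⁿ) / (1 - r)
S_5 = 9(1 - (-1/3)^5) / (1 - (-1/3))
S_5 = 9(1 - (-1/243)) / (4/3)
S_5 = 61/9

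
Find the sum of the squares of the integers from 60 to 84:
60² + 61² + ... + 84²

Use ∑_{k=1}^{n} k² = n(n+1)(2n+1)/6, then subtract the first 59 terms.
∑_{k=1}^{84} k² = 84×85×169/6 = 201110
∑_{k=1}^{59} k² = 59×60×119/6 = 70210
∑_{k=60}^{84} k² = 201110 - 70210 = 130900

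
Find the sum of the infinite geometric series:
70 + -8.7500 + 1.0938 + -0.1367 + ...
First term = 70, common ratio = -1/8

For |r| < 1, S = a / (1 - r)
S = 70 / (1 - (-1/8))
S = 70 / (9/8)
S = 560/9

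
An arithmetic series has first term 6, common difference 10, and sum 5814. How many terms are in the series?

Using S = n/2 × [2a + (n-1)d]
5814 = n/2 × [2(6) + (n-1)(10)]
5814 = n/2 × [12 + 10n - 10]
11628 = n × [2 + 10n]
10n² + (2)n - 11628 = 0
Discriminant: Δ = (2)² - 4(10)(-11628) = 4 + 465120 = 465124
√Δ = 682
n = [-(2) + √Δ] / (2·10) = (-2 + 682) / 20 = 680 / 20 = 34
(The negative root is discarded since n must be a positive integer.)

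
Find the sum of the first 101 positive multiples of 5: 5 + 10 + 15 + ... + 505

Factor out 5: = 5(1 + 2 + ... + 101) = 5 × n(n+1)/2
= 5 × 101×102/2
= 5 × 5151
= 25755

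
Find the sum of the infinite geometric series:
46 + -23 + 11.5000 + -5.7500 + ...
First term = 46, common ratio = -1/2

For |r| < 1, S = a / (1 - r)
S = 46 / (1 - (-1/2))
S = 46 / (3/2)
S = 92/3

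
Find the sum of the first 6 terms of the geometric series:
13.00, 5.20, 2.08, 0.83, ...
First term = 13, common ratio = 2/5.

Sₙ = a(1 - rⁿ) / (1 - r)
S_6 = 13(1 - (2/5)^6) / (1 - (2/5))
S_6 = 13(1 - (64/15625)) / (3/5)
S_6 = 67431/3125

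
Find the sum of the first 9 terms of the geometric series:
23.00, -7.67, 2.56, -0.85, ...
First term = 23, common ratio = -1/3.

Sₙ = a(1 - rⁿ) / (1 - r)
S_9 = 23(1 - (-1/3)^9) / (1 - (-1/3))
S_9 = 23(1 - (-1/19683)) / (4/3)
S_9 = 113183/6561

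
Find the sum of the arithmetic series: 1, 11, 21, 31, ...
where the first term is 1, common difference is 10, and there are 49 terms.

Sₙ = n/2 × (first + last)
Last term = a + (n-1)d = 1 + (49-1)×10 = 481
S_49 = 49/2 × (1 + 481)
S_49 = 49/2 × 482 = 11809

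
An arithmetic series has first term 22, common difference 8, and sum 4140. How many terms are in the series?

Using S = n/2 × [2a + (n-1)d]
4140 = n/2 × [2(22) + (n-1)(8)]
4140 = n/2 × [44 + 8n - 8]
8280 = n × [36 + 8n]
8n² + (36)n - 8280 = 0
Discriminant: Δ = (36)² - 4(8)(-8280) = 1296 + 264960 = 266256
√Δ = 516
n = [-(36) + √Δ] / (2·8) = (-36 + 516) / 16 = 480 / 16 = 30
(The negative root is discarded since n must be a positive integer.)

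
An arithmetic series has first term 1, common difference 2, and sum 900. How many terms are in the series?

Using S = n/2 × [2a + (n-1)d]
900 = n/2 × [2(1) + (n-1)(2)]
900 = n/2 × [2 + 2n - 2]
1800 = n × [0 + 2n]
2n² + (0)n - 1800 = 0
Discriminant: Δ = (0)² - 4(2)(-1800) = 0 + 14400 = 14400
√Δ = 120
n = [-(0) + √Δ] / (2·2) = (0 + 120) / 4 = 120 / 4 = 30
(The negative root is discarded since n must be a positive integer.)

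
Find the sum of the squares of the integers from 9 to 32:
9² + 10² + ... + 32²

Use ∑_{k=1}^{n} k² = n(n+1)(2n+1)/6, then subtract the first 8 terms.
∑_{k=1}^{32} k² = 32×33×65/6 = 11440
∑_{k=1}^{8} k² = 8×9×17/6 = 204
∑_{k=9}^{32} k² = 11440 - 204 = 11236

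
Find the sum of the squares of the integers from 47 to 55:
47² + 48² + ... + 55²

Use ∑_{k=1}^{n} k² = n(n+1)(2n+1)/6, then subtract the first 46 terms.
∑_{k=1}^{55} k² = 55×56×111/6 = 56980
∑_{k=1}^{46} k² = 46×47×93/6 = 33511
∑_{k=47}^{55} k² = 56980 - 33511 = 23469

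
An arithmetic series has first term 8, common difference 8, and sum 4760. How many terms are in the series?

Using S = n/2 × [2a + (n-1)d]
4760 = n/2 × [2(8) + (n-1)(8)]
4760 = n/2 × [16 + 8n - 8]
9520 = n × [8 + 8n]
8n² + (8)n - 9520 = 0
Discriminant: Δ = (8)² - 4(8)(-9520) = 64 + 304640 = 304704
√Δ = 552
n = [-(8) + √Δ] / (2·8) = (-8 + 552) / 16 = 544 / 16 = 34
(The negative root is discarded since n must be a positive integer.)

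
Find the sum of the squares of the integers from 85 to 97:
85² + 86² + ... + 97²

Use ∑_{k=1}^{n} k² = n(n+1)(2n+1)/6, then subtract the first 84 terms.
∑_{k=1}^{97} k² = 97×98×195/6 = 308945
∑_{k=1}^{84} k² = 84×85×169/6 = 201110
∑_{k=85}^{97} k² = 308945 - 201110 = 107835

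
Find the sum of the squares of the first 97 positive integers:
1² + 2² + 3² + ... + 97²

Formula: ∑k² = n(n+1)(2n+1)/6
= 97×98×195/6
= 1853670/6
= 308945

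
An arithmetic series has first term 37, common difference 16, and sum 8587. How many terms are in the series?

Using S = n/2 × [2a + (n-1)d]
8587 = n/2 × [2(37) + (n-1)(16)]
8587 = n/2 × [74 + 16n - 16]
17174 = n × [58 + 16n]
16n² + (58)n - 17174 = 0
Discriminant: Δ = (58)² - 4(16)(-17174) = 3364 + 1099136 = 1102500
√Δ = 1050
n = [-(58) + √Δ] / (2·16) = (-58 + 1050) / 32 = 992 / 32 = 31
(The negative root is discarded since n must be a positive integer.)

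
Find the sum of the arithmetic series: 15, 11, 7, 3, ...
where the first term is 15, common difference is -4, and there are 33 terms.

Sₙ = n/2 × (first + last)
Last term = a + (n-1)d = 15 + (33-1)×(-4) = -113
S_33 = 33/2 × (15 + (-113))
S_33 = 33/2 × (-98) = -1617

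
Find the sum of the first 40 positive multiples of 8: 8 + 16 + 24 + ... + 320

Factor out 8: = 8(1 + 2 + ... + 40) = 8 × n(n+1)/2
= 8 × 40×41/2
= 8 × 820
= 6560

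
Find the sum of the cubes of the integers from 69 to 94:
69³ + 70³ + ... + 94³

Use ∑_{k=1}^{n} k³ = [n(n+1)/2]², then subtract the first 68 terms.
∑_{k=1}^{94} k³ = [94×95/2]² = 4465² = 19936225
∑_{k=1}^{68} k³ = [68×69/2]² = 2346² = 5503716
∑_{k=69}^{94} k³ = 19936225 - 5503716 = 14432509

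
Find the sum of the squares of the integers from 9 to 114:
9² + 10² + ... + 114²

Use ∑_{k=1}^{n} k² = n(n+1)(2n+1)/6, then subtract the first 8 terms.
∑_{k=1}^{114} k² = 114×115×229/6 = 500365
∑_{k=1}^{8} k² = 8×9×17/6 = 204
∑_{k=9}^{114} k² = 500365 - 204 = 500161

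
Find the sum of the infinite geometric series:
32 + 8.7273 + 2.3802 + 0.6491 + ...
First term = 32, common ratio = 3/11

For |r| < 1, S = a / (1 - r)
S = 32 / (1 - (3/11))
S = 32 / (8/11)
S = 44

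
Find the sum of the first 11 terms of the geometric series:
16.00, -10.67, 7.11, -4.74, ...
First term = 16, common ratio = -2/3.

Sₙ = a(1 - rⁿ) / (1 - r)
S_11 = 16(1 - (-2/3)^11) / (1 - (-2/3))
S_11 = 16(1 - (-2048/177147)) / (5/3)
S_11 = 573424/59049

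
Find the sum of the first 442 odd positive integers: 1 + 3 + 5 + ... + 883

Sum of first n odd numbers = n²
= 442²
= 195364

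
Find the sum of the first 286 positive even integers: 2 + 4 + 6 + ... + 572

Sum of first n even numbers = n(n+1)
= 286×287
= 82082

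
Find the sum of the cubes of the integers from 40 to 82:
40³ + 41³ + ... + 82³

Use ∑_{k=1}^{n} k³ = [n(n+1)/2]², then subtract the first 39 terms.
∑_{k=1}^{82} k³ = [82×83/2]² = 3403² = 11580409
∑_{k=1}^{39} k³ = [39×40/2]² = 780² = 608400
∑_{k=40}^{82} k³ = 11580409 - 608400 = 10972009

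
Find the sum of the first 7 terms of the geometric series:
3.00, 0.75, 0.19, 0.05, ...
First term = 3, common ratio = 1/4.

Sₙ = a(1 - rⁿ) / (1 - r)
S_7 = 3(1 - (1/4)^7) / (1 - (1/4))
S_7 = 3(1 - (1/16384)) / (3/4)
S_7 = 16383/4096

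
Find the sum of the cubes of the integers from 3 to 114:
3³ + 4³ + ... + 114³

Use ∑_{k=1}^{n} k³ = [n(n+1)/2]², then subtract the first 2 terms.
∑_{k=1}^{114} k³ = [114×115/2]² = 6555² = 42968025
∑_{k=1}^{2} k³ = [2×3/2]² = 3² = 9
∑_{k=3}^{114} k³ = 42968025 - 9 = 42968016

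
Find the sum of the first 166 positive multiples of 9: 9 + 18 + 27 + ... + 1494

Factor out 9: = 9(1 + 2 + ... + 166) = 9 × n(n+1)/2
= 9 × 166×167/2
= 9 × 13861
= 124749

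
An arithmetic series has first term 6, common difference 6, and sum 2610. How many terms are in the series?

Using S = n/2 × [2a + (n-1)d]
2610 = n/2 × [2(6) + (n-1)(6)]
2610 = n/2 × [12 + 6n - 6]
5220 = n × [6 + 6n]
6n² + (6)n - 5220 = 0
Discriminant: Δ = (6)² - 4(6)(-5220) = 36 + 125280 = 125316
√Δ = 354
n = [-(6) + √Δ] / (2·6) = (-6 + 354) / 12 = 348 / 12 = 29
(The negative root is discarded since n must be a positive integer.)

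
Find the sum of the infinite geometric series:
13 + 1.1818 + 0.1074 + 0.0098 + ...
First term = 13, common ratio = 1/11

For |r| < 1, S = a / (1 - r)
S = 13 / (1 - (1/11))
S = 13 / (10/11)
S = 143/10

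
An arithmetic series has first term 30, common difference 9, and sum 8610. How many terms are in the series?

Using S = n/2 × [2a + (n-1)d]
8610 = n/2 × [2(30) + (n-1)(9)]
8610 = n/2 × [60 + 9n - 9]
17220 = n × [51 + 9n]
9n² + (51)n - 17220 = 0
Discriminant: Δ = (51)² - 4(9)(-17220) = 2601 + 619920 = 622521
√Δ = 789
n = [-(51) + √Δ] / (2·9) = (-51 + 789) / 18 = 738 / 18 = 41
(The negative root is discarded since n must be a positive integer.)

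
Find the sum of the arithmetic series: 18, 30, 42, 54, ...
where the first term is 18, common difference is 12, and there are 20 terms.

Sₙ = n/2 × (first + last)
Last term = a + (n-1)d = 18 + (20-1)×12 = 246
S_20 = 20/2 × (18 + 246)
S_20 = 20/2 × 264 = 2640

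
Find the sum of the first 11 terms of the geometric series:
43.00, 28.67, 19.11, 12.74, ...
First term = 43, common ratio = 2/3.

Sₙ = a(1 - rⁿ) / (1 - r)
S_11 = 43(1 - (2/3)^11) / (1 - (2/3))
S_11 = 43(1 - (2048/177147)) / (1/3)
S_11 = 7529257/59049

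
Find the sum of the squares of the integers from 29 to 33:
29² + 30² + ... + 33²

Use ∑_{k=1}^{n} k² = n(n+1)(2n+1)/6, then subtract the first 28 terms.
∑_{k=1}^{33} k² = 33×34×67/6 = 12529
∑_{k=1}^{28} k² = 28×29×57/6 = 7714
∑_{k=29}^{33} k² = 12529 - 7714 = 4815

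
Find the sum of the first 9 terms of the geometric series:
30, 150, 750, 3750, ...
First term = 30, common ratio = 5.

Sₙ = a(1 - rⁿ) / (1 - r)
S_9 = 30(1 - 5^9) / (1 - 5)
S_9 = 30(1 - 1953125) / (-4)
S_9 = 14648430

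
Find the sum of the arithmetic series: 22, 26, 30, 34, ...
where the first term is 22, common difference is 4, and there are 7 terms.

Sₙ = n/2 × (first + last)
Last term = a + (n-1)d = 22 + (7-1)×4 = 46
S_7 = 7/2 × (22 + 46)
S_7 = 7/2 × 68 = 238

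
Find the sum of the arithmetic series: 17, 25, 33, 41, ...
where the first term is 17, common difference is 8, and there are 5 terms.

Sₙ = n/2 × (first + last)
Last term = a + (n-1)d = 17 + (5-1)×8 = 49
S_5 = 5/2 × (17 + 49)
S_5 = 5/2 × 66 = 165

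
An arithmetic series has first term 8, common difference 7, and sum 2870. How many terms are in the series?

Using S = n/2 × [2a + (n-1)d]
2870 = n/2 × [2(8) + (n-1)(7)]
2870 = n/2 × [16 + 7n - 7]
5740 = n × [9 + 7n]
7n² + (9)n - 5740 = 0
Discriminant: Δ = (9)² - 4(7)(-5740) = 81 + 160720 = 160801
√Δ = 401
n = [-(9) + √Δ] / (2·7) = (-9 + 401) / 14 = 392 / 14 = 28
(The negative root is discarded since n must be a positive integer.)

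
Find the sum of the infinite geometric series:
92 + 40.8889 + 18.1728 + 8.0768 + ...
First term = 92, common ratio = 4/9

For |r| < 1, S = a / (1 - r)
S = 92 / (1 - (4/9))
S = 92 / (5/9)
S = 828/5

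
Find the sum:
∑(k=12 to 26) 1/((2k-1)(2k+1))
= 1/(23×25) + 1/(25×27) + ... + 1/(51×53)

Partial fractions: 1/((2k-1)(2k+1)) = (1/2)[1/(2k-1) - 1/(2k+1)]
The series telescopes:
= (1/2)[1/23 - 1/53]
= 15/1219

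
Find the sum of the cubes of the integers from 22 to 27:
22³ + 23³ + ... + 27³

Use ∑_{k=1}^{n} k³ = [n(n+1)/2]², then subtract the first 21 terms.
∑_{k=1}^{27} k³ = [27×28/2]² = 378² = 142884
∑_{k=1}^{21} k³ = [21×22/2]² = 231² = 53361
∑_{k=22}^{27} k³ = 142884 - 53361 = 89523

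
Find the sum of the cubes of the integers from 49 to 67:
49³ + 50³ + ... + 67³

Use ∑_{k=1}^{n} k³ = [n(n+1)/2]², then subtract the first 48 terms.
∑_{k=1}^{67} k³ = [67×68/2]² = 2278² = 5189284
∑_{k=1}^{48} k³ = [48×49/2]² = 1176² = 1382976
∑_{k=49}^{67} k³ = 5189284 - 1382976 = 3806308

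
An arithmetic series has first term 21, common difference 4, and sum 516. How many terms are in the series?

Using S = n/2 × [2a + (n-1)d]
516 = n/2 × [2(21) + (n-1)(4)]
516 = n/2 × [42 + 4n - 4]
1032 = n × [38 + 4n]
4n² + (38)n - 1032 = 0
Discriminant: Δ = (38)² - 4(4)(-1032) = 1444 + 16512 = 17956
√Δ = 134
n = [-(38) + √Δ] / (2·4) = (-38 + 134) / 8 = 96 / 8 = 12
(The negative root is discarded since n must be a positive integer.)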